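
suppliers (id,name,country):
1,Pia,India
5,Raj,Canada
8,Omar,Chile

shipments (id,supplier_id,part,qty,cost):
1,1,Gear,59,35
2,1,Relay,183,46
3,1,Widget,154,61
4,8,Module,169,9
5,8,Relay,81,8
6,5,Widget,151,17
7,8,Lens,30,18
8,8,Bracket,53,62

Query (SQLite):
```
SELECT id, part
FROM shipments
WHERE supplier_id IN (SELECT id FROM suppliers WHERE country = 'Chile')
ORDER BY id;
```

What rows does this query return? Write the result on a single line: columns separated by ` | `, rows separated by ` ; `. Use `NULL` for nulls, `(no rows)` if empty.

Inner query: suppliers.id where country = 'Chile'.
Outer: keep shipments rows whose supplier_id is in that set.
Inner query → {8}

4 | Module ; 5 | Relay ; 7 | Lens ; 8 | Bracket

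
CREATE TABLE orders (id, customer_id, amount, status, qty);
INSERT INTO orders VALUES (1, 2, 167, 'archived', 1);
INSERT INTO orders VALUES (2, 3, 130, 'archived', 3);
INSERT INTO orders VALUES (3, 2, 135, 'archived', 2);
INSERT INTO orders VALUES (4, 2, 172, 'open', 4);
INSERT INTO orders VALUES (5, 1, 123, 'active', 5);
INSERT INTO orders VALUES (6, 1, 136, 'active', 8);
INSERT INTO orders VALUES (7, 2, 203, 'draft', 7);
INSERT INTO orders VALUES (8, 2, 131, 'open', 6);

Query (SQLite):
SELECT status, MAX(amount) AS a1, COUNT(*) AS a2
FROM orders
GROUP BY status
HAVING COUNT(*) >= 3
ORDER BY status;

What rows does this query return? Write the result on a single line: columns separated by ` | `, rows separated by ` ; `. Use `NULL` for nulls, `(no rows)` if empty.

archived | 167 | 3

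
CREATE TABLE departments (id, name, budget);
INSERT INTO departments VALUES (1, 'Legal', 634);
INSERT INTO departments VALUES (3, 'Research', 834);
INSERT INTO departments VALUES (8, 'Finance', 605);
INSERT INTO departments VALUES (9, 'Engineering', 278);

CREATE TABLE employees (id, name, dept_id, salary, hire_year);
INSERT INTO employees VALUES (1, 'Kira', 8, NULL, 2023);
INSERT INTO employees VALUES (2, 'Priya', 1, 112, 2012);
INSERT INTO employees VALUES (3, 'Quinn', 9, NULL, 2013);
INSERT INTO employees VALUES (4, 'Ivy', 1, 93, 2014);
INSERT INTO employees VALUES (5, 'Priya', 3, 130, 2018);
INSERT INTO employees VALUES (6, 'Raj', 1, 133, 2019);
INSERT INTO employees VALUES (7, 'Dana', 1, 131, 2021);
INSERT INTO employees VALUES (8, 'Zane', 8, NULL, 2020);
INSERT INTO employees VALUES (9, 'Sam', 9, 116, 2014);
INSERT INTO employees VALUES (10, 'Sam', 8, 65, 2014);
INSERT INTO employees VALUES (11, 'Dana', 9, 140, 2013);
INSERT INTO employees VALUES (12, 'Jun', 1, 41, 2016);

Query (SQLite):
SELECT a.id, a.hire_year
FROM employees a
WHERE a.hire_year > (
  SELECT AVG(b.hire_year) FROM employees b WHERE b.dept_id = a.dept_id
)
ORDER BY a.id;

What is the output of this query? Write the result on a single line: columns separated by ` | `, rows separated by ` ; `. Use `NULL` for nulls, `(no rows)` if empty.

1 | 2023 ; 6 | 2019 ; 7 | 2021 ; 8 | 2020 ; 9 | 2014

For each employees row a, compute AVG(hire_year) over rows sharing a.dept_id.
Keep row a if a.hire_year > that per-group AVG.
  dept_id=1: AVG(hire_year) = 2016.4
  dept_id=3: AVG(hire_year) = 2018.0
  dept_id=8: AVG(hire_year) = 2019.0
  dept_id=9: AVG(hire_year) = 2013.333333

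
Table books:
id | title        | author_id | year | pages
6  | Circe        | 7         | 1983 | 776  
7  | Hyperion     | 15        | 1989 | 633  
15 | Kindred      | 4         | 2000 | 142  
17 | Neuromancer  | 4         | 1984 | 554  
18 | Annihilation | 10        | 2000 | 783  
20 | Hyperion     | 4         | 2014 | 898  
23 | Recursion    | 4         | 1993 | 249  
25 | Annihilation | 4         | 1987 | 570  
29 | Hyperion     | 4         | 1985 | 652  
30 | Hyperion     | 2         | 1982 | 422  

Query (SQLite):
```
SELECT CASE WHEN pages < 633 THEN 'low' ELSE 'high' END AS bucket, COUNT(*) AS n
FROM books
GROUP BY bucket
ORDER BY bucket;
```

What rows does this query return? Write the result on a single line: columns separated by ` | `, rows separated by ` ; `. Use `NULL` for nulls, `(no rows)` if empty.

high | 5 ; low | 5

Bucket rows by pages < 633 → 'low' else 'high'; count each bucket.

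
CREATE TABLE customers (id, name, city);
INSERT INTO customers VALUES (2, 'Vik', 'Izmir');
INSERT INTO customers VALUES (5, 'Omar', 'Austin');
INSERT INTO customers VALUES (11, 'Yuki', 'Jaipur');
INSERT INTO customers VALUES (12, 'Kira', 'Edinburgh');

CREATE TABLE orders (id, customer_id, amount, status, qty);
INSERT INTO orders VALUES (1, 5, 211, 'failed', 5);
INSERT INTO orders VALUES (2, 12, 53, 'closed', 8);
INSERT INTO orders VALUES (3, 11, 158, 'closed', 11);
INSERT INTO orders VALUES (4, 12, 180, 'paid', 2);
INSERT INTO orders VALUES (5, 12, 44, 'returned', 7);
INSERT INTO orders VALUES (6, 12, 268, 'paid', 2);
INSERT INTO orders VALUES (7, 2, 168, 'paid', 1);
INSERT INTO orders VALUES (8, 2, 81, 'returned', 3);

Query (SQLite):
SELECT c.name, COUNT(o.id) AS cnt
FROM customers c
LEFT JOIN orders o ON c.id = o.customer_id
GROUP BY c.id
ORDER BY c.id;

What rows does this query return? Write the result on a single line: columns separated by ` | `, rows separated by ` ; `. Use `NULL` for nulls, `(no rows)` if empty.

LEFT JOIN keeps every customers row; unmatched ones get NULL for orders columns.
Group by customers.id and compute COUNT(o.id). COUNT(col) of an all-NULL group is 0.
  2: ids {7, 8} → COUNT(o.id)=2
  5: ids {1} → COUNT(o.id)=1
  11: ids {3} → COUNT(o.id)=1
  12: ids {2, 4, 5, 6} → COUNT(o.id)=4

Vik | 2 ; Omar | 1 ; Yuki | 1 ; Kira | 4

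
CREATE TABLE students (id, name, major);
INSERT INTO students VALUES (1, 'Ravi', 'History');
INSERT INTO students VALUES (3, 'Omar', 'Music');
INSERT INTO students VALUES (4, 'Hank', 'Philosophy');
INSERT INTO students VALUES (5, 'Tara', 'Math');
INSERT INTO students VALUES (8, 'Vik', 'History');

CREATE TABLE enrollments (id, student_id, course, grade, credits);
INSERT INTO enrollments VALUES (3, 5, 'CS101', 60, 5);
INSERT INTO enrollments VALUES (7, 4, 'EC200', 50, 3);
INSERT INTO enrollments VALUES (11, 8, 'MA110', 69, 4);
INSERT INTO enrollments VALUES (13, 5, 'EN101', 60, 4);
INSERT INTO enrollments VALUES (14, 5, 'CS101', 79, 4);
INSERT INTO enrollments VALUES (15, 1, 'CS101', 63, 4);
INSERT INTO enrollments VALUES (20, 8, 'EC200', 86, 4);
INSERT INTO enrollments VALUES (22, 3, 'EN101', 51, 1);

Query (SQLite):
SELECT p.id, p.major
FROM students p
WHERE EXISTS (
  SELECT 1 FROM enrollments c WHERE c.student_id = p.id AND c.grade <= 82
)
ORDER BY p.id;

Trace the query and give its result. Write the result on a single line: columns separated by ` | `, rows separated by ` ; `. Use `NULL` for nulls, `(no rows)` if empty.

1 | History ; 3 | Music ; 4 | Philosophy ; 5 | Math ; 8 | History

For each students row, check whether any enrollments with matching student_id has grade <= 82.
Keep rows where that is true.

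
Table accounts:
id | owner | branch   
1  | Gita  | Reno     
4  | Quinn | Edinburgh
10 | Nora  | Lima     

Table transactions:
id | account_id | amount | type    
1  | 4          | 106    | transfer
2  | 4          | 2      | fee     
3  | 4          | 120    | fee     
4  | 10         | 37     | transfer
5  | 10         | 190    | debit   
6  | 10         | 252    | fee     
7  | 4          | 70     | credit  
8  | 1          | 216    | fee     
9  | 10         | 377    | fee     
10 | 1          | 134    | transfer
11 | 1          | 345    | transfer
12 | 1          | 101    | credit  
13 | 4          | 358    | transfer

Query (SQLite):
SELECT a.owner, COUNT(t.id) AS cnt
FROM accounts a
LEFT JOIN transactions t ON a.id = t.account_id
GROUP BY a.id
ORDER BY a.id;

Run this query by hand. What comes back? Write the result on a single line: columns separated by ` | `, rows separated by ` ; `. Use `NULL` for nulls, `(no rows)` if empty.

LEFT JOIN keeps every accounts row; unmatched ones get NULL for transactions columns.
Group by accounts.id and compute COUNT(t.id). COUNT(col) of an all-NULL group is 0.
  1: ids {8, 10, 11, 12} → COUNT(t.id)=4
  4: ids {1, 2, 3, 7, 13} → COUNT(t.id)=5
  10: ids {4, 5, 6, 9} → COUNT(t.id)=4

Gita | 4 ; Quinn | 5 ; Nora | 4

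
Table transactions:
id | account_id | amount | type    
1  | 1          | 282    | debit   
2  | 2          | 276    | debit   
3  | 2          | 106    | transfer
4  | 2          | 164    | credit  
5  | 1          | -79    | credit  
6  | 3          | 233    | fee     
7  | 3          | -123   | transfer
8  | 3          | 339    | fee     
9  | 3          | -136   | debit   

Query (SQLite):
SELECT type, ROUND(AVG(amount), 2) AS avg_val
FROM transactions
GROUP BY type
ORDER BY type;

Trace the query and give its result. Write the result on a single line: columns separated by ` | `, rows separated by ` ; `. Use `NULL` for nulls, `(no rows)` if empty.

Partition transactions by type; compute ROUND(AVG(amount), 2) within each group.
  credit: ids {4, 5} → ROUND(AVG(amount), 2)=42.5
  debit: ids {1, 2, 9} → ROUND(AVG(amount), 2)=140.67
  fee: ids {6, 8} → ROUND(AVG(amount), 2)=286
  transfer: ids {3, 7} → ROUND(AVG(amount), 2)=-8.5

credit | 42.5 ; debit | 140.67 ; fee | 286 ; transfer | -8.5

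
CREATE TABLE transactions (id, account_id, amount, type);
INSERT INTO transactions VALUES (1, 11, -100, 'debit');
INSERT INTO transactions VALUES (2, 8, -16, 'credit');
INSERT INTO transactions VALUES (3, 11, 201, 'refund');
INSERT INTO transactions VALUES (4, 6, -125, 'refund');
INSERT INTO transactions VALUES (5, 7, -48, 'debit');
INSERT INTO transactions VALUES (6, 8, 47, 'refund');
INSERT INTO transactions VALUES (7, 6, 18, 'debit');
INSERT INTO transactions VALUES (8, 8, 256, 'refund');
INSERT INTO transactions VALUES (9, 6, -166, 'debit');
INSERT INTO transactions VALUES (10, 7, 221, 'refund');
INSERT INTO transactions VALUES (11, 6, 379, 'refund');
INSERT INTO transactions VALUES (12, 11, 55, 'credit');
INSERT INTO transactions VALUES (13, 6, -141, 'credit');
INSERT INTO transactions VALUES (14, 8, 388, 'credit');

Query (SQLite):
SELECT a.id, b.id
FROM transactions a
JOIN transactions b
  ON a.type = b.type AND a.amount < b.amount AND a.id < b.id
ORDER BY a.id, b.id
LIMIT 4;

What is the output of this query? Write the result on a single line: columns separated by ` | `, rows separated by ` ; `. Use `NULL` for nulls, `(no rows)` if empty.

Pairs (a,b) with same type, a.amount < b.amount, a.id < b.id.
type groups: credit:{2,12,13,14} debit:{1,5,7,9} refund:{3,4,6,8,10,11}
Ordered by (a.id, b.id); first 4.

1 | 5 ; 1 | 7 ; 2 | 12 ; 2 | 14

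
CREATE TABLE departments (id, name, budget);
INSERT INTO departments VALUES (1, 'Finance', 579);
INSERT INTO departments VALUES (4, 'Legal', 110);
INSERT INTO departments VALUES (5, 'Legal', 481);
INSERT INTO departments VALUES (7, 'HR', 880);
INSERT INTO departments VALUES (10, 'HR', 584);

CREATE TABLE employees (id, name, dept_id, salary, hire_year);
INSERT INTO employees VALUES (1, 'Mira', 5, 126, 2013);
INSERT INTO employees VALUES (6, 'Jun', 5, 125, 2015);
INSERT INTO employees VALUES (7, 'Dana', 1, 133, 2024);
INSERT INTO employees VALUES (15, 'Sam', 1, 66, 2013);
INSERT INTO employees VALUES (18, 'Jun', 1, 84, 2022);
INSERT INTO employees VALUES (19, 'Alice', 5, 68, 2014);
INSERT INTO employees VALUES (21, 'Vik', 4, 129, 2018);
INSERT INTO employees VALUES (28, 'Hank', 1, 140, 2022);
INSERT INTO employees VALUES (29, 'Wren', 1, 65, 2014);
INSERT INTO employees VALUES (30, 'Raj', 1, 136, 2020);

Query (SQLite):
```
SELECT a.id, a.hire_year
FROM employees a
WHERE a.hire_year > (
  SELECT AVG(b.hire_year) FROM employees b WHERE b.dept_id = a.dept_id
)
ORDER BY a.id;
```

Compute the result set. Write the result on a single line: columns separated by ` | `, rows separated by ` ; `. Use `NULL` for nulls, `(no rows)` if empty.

For each employees row a, compute AVG(hire_year) over rows sharing a.dept_id.
Keep row a if a.hire_year > that per-group AVG.
  dept_id=1: AVG(hire_year) = 2019.166667
  dept_id=4: AVG(hire_year) = 2018.0
  dept_id=5: AVG(hire_year) = 2014.0

6 | 2015 ; 7 | 2024 ; 18 | 2022 ; 28 | 2022 ; 30 | 2020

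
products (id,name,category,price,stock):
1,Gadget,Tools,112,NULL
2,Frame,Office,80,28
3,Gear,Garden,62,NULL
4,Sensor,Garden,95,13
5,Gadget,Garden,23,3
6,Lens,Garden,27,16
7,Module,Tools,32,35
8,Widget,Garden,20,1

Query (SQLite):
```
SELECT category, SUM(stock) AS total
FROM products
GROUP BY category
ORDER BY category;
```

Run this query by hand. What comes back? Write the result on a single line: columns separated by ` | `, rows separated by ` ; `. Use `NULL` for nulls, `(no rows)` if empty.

Partition products by category; compute SUM(stock) within each group.
  Garden: ids {3, 4, 5, 6, 8} → SUM(stock)=33
  Office: ids {2} → SUM(stock)=28
  Tools: ids {1, 7} → SUM(stock)=35

Garden | 33 ; Office | 28 ; Tools | 35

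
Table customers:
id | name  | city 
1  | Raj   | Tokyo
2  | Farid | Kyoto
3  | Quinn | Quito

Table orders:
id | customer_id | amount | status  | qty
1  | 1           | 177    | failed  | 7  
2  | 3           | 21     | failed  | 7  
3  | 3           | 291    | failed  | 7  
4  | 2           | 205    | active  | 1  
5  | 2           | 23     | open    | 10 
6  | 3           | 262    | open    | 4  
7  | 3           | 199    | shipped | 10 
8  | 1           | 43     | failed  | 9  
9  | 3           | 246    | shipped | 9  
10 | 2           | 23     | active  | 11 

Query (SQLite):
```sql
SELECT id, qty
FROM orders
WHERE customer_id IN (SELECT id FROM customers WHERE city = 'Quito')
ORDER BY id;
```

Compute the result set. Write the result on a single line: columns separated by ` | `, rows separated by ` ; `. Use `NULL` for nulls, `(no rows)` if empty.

Inner query: customers.id where city = 'Quito'.
Outer: keep orders rows whose customer_id is in that set.
Inner query → {3}

2 | 7 ; 3 | 7 ; 6 | 4 ; 7 | 10 ; 9 | 9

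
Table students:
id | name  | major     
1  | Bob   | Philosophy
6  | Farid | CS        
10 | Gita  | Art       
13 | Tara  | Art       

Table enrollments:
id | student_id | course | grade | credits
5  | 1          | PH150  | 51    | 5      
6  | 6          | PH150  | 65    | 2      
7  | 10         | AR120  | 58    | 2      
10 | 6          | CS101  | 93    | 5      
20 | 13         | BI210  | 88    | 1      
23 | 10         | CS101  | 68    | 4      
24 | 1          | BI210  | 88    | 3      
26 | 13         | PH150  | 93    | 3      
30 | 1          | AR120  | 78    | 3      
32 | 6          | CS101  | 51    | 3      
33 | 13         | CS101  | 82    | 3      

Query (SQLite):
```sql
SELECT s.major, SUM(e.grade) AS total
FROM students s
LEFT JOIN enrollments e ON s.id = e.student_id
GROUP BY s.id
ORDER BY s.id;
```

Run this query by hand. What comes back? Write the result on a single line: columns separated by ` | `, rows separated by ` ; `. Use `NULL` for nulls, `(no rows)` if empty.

Philosophy | 217 ; CS | 209 ; Art | 126 ; Art | 263

LEFT JOIN keeps every students row; unmatched ones get NULL for enrollments columns.
Group by students.id and compute SUM(e.grade). SUM over an all-NULL group is NULL.
  1: ids {5, 24, 30} → SUM(e.grade)=217
  6: ids {6, 10, 32} → SUM(e.grade)=209
  10: ids {7, 23} → SUM(e.grade)=126
  13: ids {20, 26, 33} → SUM(e.grade)=263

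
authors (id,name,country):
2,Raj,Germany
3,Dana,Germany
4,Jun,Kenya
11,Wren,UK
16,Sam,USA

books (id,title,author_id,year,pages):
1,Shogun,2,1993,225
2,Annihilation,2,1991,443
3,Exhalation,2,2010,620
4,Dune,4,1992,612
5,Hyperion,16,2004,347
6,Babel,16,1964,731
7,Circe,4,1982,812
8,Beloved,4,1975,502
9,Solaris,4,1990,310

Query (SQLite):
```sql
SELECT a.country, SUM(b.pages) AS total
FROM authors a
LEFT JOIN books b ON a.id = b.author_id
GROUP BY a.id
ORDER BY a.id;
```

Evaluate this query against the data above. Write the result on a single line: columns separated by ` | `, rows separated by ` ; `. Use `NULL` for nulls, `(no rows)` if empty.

Germany | 1288 ; Germany | NULL ; Kenya | 2236 ; UK | NULL ; USA | 1078

LEFT JOIN keeps every authors row; unmatched ones get NULL for books columns.
Group by authors.id and compute SUM(b.pages). SUM over an all-NULL group is NULL.
  2: ids {1, 2, 3} → SUM(b.pages)=1288
  3: ids {—} → SUM(b.pages)=NULL
  4: ids {4, 7, 8, 9} → SUM(b.pages)=2236
  11: ids {—} → SUM(b.pages)=NULL
  16: ids {5, 6} → SUM(b.pages)=1078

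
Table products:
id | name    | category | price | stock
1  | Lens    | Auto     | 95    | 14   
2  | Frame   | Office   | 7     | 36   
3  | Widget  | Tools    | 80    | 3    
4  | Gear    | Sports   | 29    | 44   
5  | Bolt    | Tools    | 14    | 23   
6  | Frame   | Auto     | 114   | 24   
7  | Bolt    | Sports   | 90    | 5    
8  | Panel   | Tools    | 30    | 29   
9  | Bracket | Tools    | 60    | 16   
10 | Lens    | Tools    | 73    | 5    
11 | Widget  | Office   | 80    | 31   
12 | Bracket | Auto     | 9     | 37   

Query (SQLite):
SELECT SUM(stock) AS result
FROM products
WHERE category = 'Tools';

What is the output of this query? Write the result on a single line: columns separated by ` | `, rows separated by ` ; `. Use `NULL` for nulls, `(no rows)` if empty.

76

Rows where category='Tools' → stock values: [3, 23, 29, 16, 5].
SUM of non-NULL values = 76.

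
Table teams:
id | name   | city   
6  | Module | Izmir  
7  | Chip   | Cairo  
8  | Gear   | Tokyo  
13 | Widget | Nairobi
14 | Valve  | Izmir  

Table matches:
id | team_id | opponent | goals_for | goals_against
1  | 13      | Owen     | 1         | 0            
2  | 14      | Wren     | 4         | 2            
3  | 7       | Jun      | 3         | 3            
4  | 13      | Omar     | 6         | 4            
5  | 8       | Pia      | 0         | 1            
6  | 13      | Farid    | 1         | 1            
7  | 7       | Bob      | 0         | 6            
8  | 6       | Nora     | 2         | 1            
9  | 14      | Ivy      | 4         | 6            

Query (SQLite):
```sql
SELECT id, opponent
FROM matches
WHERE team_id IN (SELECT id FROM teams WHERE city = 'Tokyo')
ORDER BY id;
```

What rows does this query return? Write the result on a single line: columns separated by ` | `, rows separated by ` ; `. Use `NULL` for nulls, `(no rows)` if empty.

5 | Pia

Inner query: teams.id where city = 'Tokyo'.
Outer: keep matches rows whose team_id is in that set.
Inner query → {8}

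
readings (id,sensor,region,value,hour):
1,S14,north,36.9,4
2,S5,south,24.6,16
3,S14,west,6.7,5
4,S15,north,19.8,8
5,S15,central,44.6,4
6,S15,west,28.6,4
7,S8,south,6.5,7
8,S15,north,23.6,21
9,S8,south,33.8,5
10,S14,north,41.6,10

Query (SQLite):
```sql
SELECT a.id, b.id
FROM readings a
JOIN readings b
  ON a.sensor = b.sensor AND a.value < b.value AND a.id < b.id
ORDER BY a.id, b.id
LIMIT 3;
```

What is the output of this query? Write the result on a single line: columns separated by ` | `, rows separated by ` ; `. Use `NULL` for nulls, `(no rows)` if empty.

1 | 10 ; 3 | 10 ; 4 | 5

Pairs (a,b) with same sensor, a.value < b.value, a.id < b.id.
sensor groups: S14:{1,3,10} S15:{4,5,6,8} S5:{2} S8:{7,9}
Ordered by (a.id, b.id); first 3.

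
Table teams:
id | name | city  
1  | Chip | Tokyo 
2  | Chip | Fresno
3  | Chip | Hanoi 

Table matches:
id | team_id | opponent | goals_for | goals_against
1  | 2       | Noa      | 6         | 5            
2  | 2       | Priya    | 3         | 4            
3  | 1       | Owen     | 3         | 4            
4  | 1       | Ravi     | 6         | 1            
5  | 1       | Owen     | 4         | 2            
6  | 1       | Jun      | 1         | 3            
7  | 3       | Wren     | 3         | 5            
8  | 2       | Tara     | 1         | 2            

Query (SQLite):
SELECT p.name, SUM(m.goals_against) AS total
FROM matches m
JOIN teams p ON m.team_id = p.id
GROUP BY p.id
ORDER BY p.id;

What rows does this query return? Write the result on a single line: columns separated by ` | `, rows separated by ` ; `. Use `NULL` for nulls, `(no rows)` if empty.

Join each matches row to its teams via team_id.
Group joined rows by teams.id; compute SUM(m.goals_against) per group.
  1: ids {3, 4, 5, 6} → SUM(m.goals_against)=10
  2: ids {1, 2, 8} → SUM(m.goals_against)=11
  3: ids {7} → SUM(m.goals_against)=5

Chip | 10 ; Chip | 11 ; Chip | 5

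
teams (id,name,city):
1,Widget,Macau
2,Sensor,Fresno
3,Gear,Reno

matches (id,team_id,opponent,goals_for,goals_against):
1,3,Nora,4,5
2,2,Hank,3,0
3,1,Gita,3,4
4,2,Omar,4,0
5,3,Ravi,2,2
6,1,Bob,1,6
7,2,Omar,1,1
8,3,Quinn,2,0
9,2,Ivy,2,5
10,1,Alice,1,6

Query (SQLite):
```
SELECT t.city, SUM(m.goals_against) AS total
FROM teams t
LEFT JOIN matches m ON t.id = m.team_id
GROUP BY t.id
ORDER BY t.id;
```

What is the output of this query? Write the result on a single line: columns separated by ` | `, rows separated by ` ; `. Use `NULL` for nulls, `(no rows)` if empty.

LEFT JOIN keeps every teams row; unmatched ones get NULL for matches columns.
Group by teams.id and compute SUM(m.goals_against). SUM over an all-NULL group is NULL.
  1: ids {3, 6, 10} → SUM(m.goals_against)=16
  2: ids {2, 4, 7, 9} → SUM(m.goals_against)=6
  3: ids {1, 5, 8} → SUM(m.goals_against)=7

Macau | 16 ; Fresno | 6 ; Reno | 7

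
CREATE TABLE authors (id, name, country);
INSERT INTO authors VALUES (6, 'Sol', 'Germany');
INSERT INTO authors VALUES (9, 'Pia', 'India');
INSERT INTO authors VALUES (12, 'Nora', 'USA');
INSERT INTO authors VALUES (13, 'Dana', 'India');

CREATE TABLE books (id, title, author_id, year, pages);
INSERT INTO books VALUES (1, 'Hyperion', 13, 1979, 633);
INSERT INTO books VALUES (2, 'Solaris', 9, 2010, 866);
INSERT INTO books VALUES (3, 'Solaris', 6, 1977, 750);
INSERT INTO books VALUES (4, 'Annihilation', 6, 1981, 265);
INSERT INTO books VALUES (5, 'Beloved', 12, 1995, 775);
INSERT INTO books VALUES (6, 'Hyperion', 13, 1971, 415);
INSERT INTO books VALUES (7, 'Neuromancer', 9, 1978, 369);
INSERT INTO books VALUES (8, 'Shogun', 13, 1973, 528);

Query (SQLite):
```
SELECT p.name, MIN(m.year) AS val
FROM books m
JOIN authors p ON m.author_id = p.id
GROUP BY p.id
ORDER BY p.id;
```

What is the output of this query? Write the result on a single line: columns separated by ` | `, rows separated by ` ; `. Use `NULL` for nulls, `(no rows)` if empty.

Join each books row to its authors via author_id.
Group joined rows by authors.id; compute MIN(m.year) per group.
  6: ids {3, 4} → MIN(m.year)=1977
  9: ids {2, 7} → MIN(m.year)=1978
  12: ids {5} → MIN(m.year)=1995
  13: ids {1, 6, 8} → MIN(m.year)=1971

Sol | 1977 ; Pia | 1978 ; Nora | 1995 ; Dana | 1971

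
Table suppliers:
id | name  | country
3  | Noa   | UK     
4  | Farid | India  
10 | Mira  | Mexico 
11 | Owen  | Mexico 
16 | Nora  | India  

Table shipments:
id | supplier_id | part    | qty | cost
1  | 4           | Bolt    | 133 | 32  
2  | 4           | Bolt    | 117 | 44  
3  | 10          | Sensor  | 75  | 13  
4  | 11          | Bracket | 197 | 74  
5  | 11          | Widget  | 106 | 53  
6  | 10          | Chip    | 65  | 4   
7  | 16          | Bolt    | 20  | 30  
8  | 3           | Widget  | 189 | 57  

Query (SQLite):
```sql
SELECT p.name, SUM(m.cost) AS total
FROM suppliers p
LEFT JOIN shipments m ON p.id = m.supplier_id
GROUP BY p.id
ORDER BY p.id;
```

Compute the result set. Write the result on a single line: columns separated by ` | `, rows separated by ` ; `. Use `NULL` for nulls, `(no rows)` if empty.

Noa | 57 ; Farid | 76 ; Mira | 17 ; Owen | 127 ; Nora | 30

LEFT JOIN keeps every suppliers row; unmatched ones get NULL for shipments columns.
Group by suppliers.id and compute SUM(m.cost). SUM over an all-NULL group is NULL.
  3: ids {8} → SUM(m.cost)=57
  4: ids {1, 2} → SUM(m.cost)=76
  10: ids {3, 6} → SUM(m.cost)=17
  11: ids {4, 5} → SUM(m.cost)=127
  16: ids {7} → SUM(m.cost)=30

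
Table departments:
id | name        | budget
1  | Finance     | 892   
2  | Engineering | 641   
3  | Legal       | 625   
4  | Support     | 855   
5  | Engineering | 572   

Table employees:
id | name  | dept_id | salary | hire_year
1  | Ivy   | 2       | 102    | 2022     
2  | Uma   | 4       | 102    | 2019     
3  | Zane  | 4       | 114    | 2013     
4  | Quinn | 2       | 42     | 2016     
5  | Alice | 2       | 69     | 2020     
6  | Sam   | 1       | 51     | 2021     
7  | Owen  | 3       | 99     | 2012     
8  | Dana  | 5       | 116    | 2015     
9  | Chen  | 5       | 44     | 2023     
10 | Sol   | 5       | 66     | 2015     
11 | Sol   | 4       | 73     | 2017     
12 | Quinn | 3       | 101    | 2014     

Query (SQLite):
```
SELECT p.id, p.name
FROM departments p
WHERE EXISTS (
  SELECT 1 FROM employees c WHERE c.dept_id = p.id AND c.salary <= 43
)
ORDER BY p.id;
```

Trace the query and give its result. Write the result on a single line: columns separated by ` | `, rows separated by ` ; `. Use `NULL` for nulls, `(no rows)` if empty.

For each departments row, check whether any employees with matching dept_id has salary <= 43.
Keep rows where that is true.

2 | Engineering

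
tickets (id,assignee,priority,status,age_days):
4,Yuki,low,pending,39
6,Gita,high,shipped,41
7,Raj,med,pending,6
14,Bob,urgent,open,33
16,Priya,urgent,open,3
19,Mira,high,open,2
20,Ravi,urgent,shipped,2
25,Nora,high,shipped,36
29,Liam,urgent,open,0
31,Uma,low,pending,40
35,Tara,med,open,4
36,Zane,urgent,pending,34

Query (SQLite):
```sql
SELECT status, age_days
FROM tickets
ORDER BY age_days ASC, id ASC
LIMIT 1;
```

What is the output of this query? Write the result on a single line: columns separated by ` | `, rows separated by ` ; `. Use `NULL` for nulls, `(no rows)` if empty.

Sort by age_days asc, tiebreak id asc: (0, id=29), (2, id=19), (2, id=20), (3, id=16) …. Take first 1.

open | 0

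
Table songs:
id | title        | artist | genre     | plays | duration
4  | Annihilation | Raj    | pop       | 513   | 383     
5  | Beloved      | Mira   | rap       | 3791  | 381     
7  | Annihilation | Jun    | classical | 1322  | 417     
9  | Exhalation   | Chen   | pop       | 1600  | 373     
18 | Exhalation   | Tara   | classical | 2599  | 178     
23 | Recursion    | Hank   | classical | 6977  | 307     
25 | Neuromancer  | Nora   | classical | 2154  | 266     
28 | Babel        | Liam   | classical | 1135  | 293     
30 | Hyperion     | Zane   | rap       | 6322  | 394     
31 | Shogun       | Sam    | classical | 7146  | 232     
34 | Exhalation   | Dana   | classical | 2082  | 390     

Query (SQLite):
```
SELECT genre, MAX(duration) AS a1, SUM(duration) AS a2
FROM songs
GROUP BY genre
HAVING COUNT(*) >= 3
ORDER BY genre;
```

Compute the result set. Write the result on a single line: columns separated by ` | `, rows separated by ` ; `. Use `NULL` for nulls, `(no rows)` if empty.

Group songs by genre.
Per group compute: MAX(duration), SUM(duration).
HAVING: drop groups with fewer than 3 rows.
  classical: ids {7, 18, 23, 25, 28, 31, 34} → MAX(duration)=417, SUM(duration)=2083
  pop: ids {4, 9} → MAX(duration)=383, SUM(duration)=756
  rap: ids {5, 30} → MAX(duration)=394, SUM(duration)=775

classical | 417 | 2083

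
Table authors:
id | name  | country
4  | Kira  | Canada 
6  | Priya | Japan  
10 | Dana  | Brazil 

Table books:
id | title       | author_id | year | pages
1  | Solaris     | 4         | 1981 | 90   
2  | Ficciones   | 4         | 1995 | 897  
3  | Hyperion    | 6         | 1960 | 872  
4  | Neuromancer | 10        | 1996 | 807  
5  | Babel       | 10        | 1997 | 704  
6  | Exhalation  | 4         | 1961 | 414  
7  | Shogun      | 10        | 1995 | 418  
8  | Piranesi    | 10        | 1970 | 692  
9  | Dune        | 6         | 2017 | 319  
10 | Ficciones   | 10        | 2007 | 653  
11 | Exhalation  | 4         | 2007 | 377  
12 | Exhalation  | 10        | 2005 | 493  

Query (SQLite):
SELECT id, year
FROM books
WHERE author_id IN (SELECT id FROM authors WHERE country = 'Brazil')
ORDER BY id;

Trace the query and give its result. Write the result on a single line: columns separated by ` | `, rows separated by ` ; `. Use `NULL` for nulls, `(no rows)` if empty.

4 | 1996 ; 5 | 1997 ; 7 | 1995 ; 8 | 1970 ; 10 | 2007 ; 12 | 2005

Inner query: authors.id where country = 'Brazil'.
Outer: keep books rows whose author_id is in that set.
Inner query → {10}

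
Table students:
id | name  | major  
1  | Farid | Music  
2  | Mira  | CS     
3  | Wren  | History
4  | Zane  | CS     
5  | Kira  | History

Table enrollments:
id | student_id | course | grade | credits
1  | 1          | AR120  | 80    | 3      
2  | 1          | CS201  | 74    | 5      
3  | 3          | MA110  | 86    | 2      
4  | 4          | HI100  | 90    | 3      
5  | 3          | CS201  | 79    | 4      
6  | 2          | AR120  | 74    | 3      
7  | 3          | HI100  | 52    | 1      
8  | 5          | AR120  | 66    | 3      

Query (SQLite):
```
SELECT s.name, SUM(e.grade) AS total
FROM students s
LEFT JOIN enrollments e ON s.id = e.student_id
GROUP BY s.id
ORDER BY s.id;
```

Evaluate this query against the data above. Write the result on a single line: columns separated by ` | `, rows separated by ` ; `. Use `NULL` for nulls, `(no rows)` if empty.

LEFT JOIN keeps every students row; unmatched ones get NULL for enrollments columns.
Group by students.id and compute SUM(e.grade). SUM over an all-NULL group is NULL.
  1: ids {1, 2} → SUM(e.grade)=154
  2: ids {6} → SUM(e.grade)=74
  3: ids {3, 5, 7} → SUM(e.grade)=217
  4: ids {4} → SUM(e.grade)=90
  5: ids {8} → SUM(e.grade)=66

Farid | 154 ; Mira | 74 ; Wren | 217 ; Zane | 90 ; Kira | 66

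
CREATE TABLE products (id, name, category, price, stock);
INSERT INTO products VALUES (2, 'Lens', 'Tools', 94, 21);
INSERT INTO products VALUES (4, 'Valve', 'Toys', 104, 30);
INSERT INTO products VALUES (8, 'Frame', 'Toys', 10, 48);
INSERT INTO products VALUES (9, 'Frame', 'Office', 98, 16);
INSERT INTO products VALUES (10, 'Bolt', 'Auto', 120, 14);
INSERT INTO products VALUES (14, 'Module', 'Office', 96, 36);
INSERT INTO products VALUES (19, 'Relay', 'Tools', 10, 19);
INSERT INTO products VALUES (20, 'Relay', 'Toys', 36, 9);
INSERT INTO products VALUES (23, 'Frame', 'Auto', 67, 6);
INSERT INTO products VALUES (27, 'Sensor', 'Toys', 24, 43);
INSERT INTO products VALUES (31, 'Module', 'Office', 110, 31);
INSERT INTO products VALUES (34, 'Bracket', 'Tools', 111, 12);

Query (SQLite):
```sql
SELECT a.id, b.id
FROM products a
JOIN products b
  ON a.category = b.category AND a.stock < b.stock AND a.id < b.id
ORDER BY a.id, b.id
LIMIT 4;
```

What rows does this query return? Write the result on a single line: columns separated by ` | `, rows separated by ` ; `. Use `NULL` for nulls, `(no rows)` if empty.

Pairs (a,b) with same category, a.stock < b.stock, a.id < b.id.
category groups: Auto:{10,23} Office:{9,14,31} Tools:{2,19,34} Toys:{4,8,20,27}
Ordered by (a.id, b.id); first 4.

4 | 8 ; 4 | 27 ; 9 | 14 ; 9 | 31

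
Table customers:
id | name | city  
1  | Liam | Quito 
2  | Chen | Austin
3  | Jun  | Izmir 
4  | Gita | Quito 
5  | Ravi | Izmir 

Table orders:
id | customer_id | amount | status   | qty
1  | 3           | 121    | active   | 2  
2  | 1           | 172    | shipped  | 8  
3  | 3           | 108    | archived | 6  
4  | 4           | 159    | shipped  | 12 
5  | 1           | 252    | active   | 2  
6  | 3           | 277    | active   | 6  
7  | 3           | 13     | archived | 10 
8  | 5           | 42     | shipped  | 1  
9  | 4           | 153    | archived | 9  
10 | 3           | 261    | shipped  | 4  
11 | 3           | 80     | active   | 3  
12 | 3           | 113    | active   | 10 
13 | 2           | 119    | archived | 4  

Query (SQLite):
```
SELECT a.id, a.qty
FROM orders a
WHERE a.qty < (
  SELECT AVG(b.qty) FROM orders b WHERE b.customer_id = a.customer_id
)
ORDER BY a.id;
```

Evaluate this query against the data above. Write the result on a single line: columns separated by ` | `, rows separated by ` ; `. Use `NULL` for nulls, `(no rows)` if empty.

For each orders row a, compute AVG(qty) over rows sharing a.customer_id.
Keep row a if a.qty < that per-group AVG.
  customer_id=1: AVG(qty) = 5.0
  customer_id=2: AVG(qty) = 4.0
  customer_id=3: AVG(qty) = 5.857143
  customer_id=4: AVG(qty) = 10.5
  customer_id=5: AVG(qty) = 1.0

1 | 2 ; 5 | 2 ; 9 | 9 ; 10 | 4 ; 11 | 3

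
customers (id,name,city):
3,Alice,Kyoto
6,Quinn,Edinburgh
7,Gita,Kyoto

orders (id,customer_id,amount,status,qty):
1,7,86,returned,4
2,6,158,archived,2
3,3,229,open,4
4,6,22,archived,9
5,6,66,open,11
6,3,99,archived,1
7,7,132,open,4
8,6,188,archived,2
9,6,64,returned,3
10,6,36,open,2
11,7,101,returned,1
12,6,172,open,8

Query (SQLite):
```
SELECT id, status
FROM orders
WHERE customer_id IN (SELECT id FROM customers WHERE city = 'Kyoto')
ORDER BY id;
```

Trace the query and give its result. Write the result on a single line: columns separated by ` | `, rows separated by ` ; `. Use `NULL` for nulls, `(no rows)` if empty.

Inner query: customers.id where city = 'Kyoto'.
Outer: keep orders rows whose customer_id is in that set.
Inner query → {3, 7}

1 | returned ; 3 | open ; 6 | archived ; 7 | open ; 11 | returned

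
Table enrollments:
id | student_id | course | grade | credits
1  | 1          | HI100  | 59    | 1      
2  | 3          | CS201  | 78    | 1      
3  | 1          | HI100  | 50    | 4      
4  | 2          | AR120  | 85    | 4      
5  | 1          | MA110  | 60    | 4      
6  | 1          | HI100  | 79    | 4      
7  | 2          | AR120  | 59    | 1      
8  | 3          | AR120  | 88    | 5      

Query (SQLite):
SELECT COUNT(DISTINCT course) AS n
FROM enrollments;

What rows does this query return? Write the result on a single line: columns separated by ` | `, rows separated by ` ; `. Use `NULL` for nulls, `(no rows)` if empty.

4

Count distinct non-NULL course values.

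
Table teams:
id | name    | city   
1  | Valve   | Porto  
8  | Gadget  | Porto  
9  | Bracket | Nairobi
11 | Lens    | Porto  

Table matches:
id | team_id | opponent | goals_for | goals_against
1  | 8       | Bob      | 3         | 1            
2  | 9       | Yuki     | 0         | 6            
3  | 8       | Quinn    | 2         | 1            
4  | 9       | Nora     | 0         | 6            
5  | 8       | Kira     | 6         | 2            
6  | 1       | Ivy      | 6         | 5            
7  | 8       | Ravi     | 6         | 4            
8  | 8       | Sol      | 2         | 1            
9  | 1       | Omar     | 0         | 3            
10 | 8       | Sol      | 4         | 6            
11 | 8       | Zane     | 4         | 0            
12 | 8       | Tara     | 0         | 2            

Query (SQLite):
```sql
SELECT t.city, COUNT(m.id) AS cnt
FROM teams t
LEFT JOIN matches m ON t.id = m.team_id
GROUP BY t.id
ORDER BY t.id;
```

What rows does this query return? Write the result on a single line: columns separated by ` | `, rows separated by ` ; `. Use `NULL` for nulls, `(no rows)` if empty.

LEFT JOIN keeps every teams row; unmatched ones get NULL for matches columns.
Group by teams.id and compute COUNT(m.id). COUNT(col) of an all-NULL group is 0.
  1: ids {6, 9} → COUNT(m.id)=2
  8: ids {1, 3, 5, 7, 8, 10, 11, 12} → COUNT(m.id)=8
  9: ids {2, 4} → COUNT(m.id)=2
  11: ids {—} → COUNT(m.id)=0

Porto | 2 ; Porto | 8 ; Nairobi | 2 ; Porto | 0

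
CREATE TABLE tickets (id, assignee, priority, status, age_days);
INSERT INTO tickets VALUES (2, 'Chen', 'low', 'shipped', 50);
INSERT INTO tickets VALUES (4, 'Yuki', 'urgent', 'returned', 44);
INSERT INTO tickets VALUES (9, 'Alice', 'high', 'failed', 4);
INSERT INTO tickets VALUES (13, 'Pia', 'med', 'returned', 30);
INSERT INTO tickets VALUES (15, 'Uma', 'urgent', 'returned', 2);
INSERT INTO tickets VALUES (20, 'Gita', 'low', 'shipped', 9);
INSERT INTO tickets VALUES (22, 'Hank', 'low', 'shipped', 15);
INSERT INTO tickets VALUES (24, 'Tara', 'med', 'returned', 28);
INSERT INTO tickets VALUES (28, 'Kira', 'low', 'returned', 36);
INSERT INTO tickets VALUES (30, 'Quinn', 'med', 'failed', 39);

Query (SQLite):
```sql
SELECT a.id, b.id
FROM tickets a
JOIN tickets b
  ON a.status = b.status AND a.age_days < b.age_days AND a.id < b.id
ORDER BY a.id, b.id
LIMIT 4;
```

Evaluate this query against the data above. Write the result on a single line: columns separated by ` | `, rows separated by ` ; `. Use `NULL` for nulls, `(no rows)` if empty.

Pairs (a,b) with same status, a.age_days < b.age_days, a.id < b.id.
status groups: failed:{9,30} returned:{4,13,15,24,28} shipped:{2,20,22}
Ordered by (a.id, b.id); first 4.

9 | 30 ; 13 | 28 ; 15 | 24 ; 15 | 28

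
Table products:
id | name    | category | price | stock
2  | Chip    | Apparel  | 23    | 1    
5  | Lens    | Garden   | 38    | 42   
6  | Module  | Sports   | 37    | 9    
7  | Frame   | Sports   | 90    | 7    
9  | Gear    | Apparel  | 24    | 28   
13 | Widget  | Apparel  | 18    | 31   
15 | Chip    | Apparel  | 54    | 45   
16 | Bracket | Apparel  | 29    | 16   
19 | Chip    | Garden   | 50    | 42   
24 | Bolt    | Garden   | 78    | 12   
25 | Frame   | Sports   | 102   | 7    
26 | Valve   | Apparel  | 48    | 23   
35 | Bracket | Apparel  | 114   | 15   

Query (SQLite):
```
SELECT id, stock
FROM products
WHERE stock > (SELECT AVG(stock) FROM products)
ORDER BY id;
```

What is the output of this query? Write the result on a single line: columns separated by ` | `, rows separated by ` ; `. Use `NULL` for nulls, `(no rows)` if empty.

Scalar subquery: AVG(stock) over all products rows = 21.384615 (≈; comparison uses full precision).
Keep rows where stock > that value.

5 | 42 ; 9 | 28 ; 13 | 31 ; 15 | 45 ; 19 | 42 ; 26 | 23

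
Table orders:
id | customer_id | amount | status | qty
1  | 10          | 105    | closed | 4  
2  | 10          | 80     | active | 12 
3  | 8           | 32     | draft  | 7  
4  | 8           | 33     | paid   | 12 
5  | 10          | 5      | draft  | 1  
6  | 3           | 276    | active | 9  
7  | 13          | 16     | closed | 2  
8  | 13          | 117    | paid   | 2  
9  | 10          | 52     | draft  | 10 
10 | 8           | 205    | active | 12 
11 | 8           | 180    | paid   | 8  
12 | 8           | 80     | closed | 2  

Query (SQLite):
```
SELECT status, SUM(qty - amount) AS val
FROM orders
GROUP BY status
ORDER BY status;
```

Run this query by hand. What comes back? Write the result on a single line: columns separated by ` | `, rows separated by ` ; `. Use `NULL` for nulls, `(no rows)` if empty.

For each row compute qty - amount.
Group by status; take SUM of the expression per group.
  active: ids {2, 6, 10} → SUM(qty - amount)=-528
  closed: ids {1, 7, 12} → SUM(qty - amount)=-193
  draft: ids {3, 5, 9} → SUM(qty - amount)=-71
  paid: ids {4, 8, 11} → SUM(qty - amount)=-308

active | -528 ; closed | -193 ; draft | -71 ; paid | -308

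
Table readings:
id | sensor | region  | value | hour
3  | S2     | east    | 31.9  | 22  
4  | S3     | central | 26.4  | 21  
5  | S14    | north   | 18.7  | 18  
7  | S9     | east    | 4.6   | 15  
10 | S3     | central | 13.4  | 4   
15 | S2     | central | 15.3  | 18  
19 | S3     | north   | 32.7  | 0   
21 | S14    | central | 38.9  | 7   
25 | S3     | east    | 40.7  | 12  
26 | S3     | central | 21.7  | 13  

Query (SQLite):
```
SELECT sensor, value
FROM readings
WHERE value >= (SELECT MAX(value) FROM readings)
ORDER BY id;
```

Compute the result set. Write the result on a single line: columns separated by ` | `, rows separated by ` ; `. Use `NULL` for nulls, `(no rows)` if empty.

S3 | 40.7

Scalar subquery: MAX(value) over all readings rows = 40.7.
Keep rows where value >= that value.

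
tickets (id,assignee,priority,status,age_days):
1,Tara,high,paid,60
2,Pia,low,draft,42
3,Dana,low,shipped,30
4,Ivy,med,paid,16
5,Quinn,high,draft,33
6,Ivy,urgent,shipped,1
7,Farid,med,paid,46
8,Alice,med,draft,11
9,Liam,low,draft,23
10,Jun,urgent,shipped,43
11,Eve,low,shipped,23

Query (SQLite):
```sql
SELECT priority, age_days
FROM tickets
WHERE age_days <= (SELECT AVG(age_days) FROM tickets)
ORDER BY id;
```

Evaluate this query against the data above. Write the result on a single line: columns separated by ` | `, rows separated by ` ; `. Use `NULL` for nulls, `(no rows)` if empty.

med | 16 ; urgent | 1 ; med | 11 ; low | 23 ; low | 23

Scalar subquery: AVG(age_days) over all tickets rows = 29.818182 (≈; comparison uses full precision).
Keep rows where age_days <= that value.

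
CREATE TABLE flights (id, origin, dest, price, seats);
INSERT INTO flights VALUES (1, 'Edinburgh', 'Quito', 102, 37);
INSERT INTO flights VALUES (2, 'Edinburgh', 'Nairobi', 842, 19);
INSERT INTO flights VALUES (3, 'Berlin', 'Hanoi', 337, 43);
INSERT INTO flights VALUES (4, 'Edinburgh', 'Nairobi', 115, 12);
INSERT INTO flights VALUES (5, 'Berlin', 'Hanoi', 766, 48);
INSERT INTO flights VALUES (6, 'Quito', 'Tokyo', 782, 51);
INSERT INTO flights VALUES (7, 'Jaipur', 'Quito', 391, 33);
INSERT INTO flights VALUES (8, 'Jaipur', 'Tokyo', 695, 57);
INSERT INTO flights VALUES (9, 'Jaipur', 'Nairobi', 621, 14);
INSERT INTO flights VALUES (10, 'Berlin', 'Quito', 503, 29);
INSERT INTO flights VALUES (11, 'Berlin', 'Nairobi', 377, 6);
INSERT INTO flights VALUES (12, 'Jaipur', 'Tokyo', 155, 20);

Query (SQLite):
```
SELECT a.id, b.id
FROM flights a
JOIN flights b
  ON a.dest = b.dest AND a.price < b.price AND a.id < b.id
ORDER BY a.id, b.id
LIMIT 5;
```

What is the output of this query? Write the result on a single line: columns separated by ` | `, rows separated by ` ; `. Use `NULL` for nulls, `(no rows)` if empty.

1 | 7 ; 1 | 10 ; 3 | 5 ; 4 | 9 ; 4 | 11

Pairs (a,b) with same dest, a.price < b.price, a.id < b.id.
dest groups: Hanoi:{3,5} Nairobi:{2,4,9,11} Quito:{1,7,10} Tokyo:{6,8,12}
Ordered by (a.id, b.id); first 5.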